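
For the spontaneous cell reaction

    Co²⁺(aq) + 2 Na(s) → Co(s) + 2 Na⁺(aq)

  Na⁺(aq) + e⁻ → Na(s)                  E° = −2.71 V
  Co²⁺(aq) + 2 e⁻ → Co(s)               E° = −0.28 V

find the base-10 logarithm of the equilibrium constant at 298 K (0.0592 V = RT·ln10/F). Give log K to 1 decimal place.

The Co²⁺/Co couple is reduced (cathode); E°cell = −0.28 − (−2.71) = +2.43 V with n = 2.
At equilibrium E = 0, so log K = nE°cell / 0.0592 = (2)(+2.43) / 0.0592 = 82.1.

log K = 82.1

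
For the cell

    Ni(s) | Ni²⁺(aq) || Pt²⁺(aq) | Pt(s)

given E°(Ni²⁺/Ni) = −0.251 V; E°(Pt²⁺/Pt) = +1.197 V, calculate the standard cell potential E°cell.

By convention the left-hand electrode in cell notation is the anode (oxidation) and the right-hand electrode is the cathode (reduction).
E°cell = E°(right) − E°(left) = +1.197 − (−0.251) = +1.448 V.

+1.448 V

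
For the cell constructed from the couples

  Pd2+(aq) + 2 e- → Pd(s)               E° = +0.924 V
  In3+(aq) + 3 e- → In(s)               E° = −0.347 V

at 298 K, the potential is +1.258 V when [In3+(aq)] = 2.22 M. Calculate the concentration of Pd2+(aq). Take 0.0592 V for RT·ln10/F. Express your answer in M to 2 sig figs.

0.62 M

With Pd²⁺/Pd at the cathode and In³⁺/In at the anode, E°cell = +0.924 − (−0.347) = +1.271 V (n = 6).
Rearranging E = E° − (0.0592/n)·log Q gives log Q = 6(+1.271 − (+1.258))/0.0592 = 1.318.
The balanced reaction is 3 Pd2+(aq) + 2 In(s) → 3 Pd(s) + 2 In3+(aq), so Q = [In3+(aq)]^2 / [Pd2+(aq)]^3.
Solving for the unknown gives log [Pd2+(aq)] = −0.208, so [Pd2+(aq)] ≈ 0.62 M.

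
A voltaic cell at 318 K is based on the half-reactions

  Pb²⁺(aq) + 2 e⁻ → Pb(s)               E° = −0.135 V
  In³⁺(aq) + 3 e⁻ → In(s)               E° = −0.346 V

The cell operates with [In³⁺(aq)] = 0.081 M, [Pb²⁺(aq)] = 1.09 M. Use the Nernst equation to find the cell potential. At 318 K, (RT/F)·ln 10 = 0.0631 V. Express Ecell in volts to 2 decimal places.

The Pb²⁺/Pb couple has the more positive E°, so it is the cathode; In³⁺/In is the anode.
E°cell = −0.135 − (−0.346) = +0.211 V, with n = 6 electrons transferred.
For the overall reaction 3 Pb²⁺(aq) + 2 In(s) → 3 Pb(s) + 2 In³⁺(aq), Q = [In³⁺(aq)]^2 / [Pb²⁺(aq)]^3 = 0.00507, giving log Q = −2.295.
E = E° − (0.0631/n)·log Q = +0.211 − (0.0631/6)(−2.295) = +0.24 V.

+0.24 V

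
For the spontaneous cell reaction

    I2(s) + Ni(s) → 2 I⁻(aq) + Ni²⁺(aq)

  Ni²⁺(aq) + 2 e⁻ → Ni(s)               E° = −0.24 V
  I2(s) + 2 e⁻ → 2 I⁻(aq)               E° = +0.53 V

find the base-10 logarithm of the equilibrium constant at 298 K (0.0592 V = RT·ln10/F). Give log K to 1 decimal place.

log K = 26.0

The I₂/I⁻ couple is reduced (cathode); E°cell = +0.53 − (−0.24) = +0.77 V with n = 2.
At equilibrium E = 0, so log K = nE°cell / 0.0592 = (2)(+0.77) / 0.0592 = 26.0.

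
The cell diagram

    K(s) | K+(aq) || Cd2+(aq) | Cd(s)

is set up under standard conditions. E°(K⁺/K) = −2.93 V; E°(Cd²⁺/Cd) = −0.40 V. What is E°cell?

By convention the left-hand electrode in cell notation is the anode (oxidation) and the right-hand electrode is the cathode (reduction).
E°cell = E°(right) − E°(left) = −0.40 − (−2.93) = +2.53 V.

+2.53 V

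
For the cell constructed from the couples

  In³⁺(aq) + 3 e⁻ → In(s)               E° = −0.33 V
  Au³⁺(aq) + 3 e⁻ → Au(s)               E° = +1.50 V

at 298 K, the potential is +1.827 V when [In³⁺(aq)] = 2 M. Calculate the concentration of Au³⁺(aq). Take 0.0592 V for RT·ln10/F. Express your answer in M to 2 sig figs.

With Au³⁺/Au at the cathode and In³⁺/In at the anode, E°cell = +1.50 − (−0.33) = +1.83 V (n = 3).
From the Nernst equation, log Q = n(E° − E)/0.0592 = 3·(+1.83 − (+1.827))/0.0592 = 0.152.
For Au³⁺(aq) + In(s) → Au(s) + In³⁺(aq), the reaction quotient is Q = [In³⁺(aq)] / [Au³⁺(aq)].
Isolating [Au³⁺(aq)] in Q = 10^{0.152} yields log [Au³⁺(aq)] = 0.149, i.e. 1.4 M.

1.4 M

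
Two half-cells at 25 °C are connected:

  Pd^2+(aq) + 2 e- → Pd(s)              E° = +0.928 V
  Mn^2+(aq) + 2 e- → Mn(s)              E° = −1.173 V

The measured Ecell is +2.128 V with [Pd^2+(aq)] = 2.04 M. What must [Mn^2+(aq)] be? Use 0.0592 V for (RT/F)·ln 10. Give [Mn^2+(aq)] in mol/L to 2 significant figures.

The Pd²⁺/Pd couple has the larger reduction potential, so it is the cathode: E°cell = +0.928 − (−1.173) = +2.101 V and n = 2.
Rearranging E = E° − (0.0592/n)·log Q gives log Q = 2(+2.101 − (+2.128))/0.0592 = −0.912.
Balancing electrons gives Pd^2+(aq) + Mn(s) → Pd(s) + Mn^2+(aq); thus Q = [Mn^2+(aq)] / [Pd^2+(aq)].
Substituting the known concentrations and solving, log [Mn^2+(aq)] = −0.602 and [Mn^2+(aq)] = 0.25 M.

0.25 M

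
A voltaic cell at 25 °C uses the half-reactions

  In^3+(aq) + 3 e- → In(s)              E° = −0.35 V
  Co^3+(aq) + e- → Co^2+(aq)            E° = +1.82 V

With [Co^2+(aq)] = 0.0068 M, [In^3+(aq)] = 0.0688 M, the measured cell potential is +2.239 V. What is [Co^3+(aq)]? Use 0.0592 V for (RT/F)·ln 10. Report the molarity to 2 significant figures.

0.041 M

Co³⁺/Co²⁺ is the cathode (higher E°); E°cell = +1.82 − (−0.35) = +2.17 V with n = 3.
From the Nernst equation, log Q = n(E° − E)/0.0592 = 3·(+2.17 − (+2.239))/0.0592 = −3.497.
For 3 Co^3+(aq) + In(s) → 3 Co^2+(aq) + In^3+(aq), the reaction quotient is Q = ([Co^2+(aq)]^3·[In^3+(aq)]) / [Co^3+(aq)]^3.
Solving for the unknown gives log [Co^3+(aq)] = −1.389, so [Co^3+(aq)] ≈ 0.041 M.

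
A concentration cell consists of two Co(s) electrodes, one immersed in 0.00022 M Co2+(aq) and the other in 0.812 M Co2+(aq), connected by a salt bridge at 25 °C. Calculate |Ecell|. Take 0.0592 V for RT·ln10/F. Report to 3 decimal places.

For a concentration cell E°cell = 0, since both electrodes use the same couple.
The compartment with the higher Co2+(aq) concentration (0.812 M) acts as the cathode; ions are reduced there and produced at the dilute (0.00022 M) anode.
With n = 2, Ecell = −(0.0592/2)·log([dilute]/[conc]) = −(0.0592/2)·log(0.00022/0.812) = +0.106 V.

0.106 V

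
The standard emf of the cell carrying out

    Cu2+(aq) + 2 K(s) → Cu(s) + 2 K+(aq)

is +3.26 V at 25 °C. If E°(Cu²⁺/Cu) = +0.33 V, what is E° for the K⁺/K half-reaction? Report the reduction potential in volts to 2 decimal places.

−2.93 V

In the reaction as written the Cu²⁺/Cu couple is reduced (cathode) and K⁺/K is oxidized (anode), so E°cell = E°(Cu²⁺/Cu) − E°(K⁺/K).
E°(K⁺/K) = E°(cathode) − E°cell = +0.33 − (+3.26) = −2.93 V.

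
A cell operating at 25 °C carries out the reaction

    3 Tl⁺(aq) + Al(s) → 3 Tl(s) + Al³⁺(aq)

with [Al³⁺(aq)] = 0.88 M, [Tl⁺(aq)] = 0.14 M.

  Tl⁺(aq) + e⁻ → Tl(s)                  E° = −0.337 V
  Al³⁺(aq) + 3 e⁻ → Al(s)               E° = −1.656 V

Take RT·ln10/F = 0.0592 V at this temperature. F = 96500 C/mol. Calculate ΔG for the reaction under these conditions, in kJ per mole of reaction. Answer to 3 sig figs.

−368 kJ/mol

With Tl⁺/Tl reduced at the cathode, E°cell = −0.337 − (−1.656) = +1.319 V and n = 3.
The reaction quotient is [Al³⁺(aq)] / [Tl⁺(aq)]^3 = 321; by Nernst, E = +1.319 − (0.0592/3)(2.506) = +1.2695 V.
Then ΔG = −nFE = −3 × 96500 × +1.2695 J/mol = −368 kJ/mol.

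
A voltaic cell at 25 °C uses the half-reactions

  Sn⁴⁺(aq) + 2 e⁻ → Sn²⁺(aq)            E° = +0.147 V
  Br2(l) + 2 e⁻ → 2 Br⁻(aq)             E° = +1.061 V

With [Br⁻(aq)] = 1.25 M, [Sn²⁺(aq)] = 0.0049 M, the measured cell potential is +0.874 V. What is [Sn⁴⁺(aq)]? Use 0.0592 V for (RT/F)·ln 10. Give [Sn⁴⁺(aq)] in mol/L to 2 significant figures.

0.070 M

The Br₂/Br⁻ couple has the larger reduction potential, so it is the cathode: E°cell = +1.061 − (+0.147) = +0.914 V and n = 2.
Rearranging E = E° − (0.0592/n)·log Q gives log Q = 2(+0.914 − (+0.874))/0.0592 = 1.351.
The balanced reaction is Br2(l) + Sn²⁺(aq) → 2 Br⁻(aq) + Sn⁴⁺(aq), so Q = ([Br⁻(aq)]^2·[Sn⁴⁺(aq)]) / [Sn²⁺(aq)].
Solving for the unknown gives log [Sn⁴⁺(aq)] = −1.153, so [Sn⁴⁺(aq)] ≈ 0.070 M.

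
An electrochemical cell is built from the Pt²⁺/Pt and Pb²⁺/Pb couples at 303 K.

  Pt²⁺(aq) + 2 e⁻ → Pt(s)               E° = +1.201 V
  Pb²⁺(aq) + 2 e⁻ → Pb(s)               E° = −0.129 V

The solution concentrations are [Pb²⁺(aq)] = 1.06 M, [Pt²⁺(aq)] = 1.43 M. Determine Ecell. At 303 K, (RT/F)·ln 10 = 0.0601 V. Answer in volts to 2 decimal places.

+1.33 V

Pt²⁺/Pt is reduced (cathode, E° = +1.201 V) and Pb²⁺/Pb is oxidized (anode).
E°cell = E°cat − E°an = +1.201 − (−0.129) = +1.330 V; n = 2.
The balanced reaction is Pt²⁺(aq) + Pb(s) → Pt(s) + Pb²⁺(aq), so Q = [Pb²⁺(aq)] / [Pt²⁺(aq)] = 0.741 and log Q = −0.130.
Applying E = E° − (RT ln10/nF)·log Q gives +1.330 − (0.0601/2)(−0.130) = +1.33 V.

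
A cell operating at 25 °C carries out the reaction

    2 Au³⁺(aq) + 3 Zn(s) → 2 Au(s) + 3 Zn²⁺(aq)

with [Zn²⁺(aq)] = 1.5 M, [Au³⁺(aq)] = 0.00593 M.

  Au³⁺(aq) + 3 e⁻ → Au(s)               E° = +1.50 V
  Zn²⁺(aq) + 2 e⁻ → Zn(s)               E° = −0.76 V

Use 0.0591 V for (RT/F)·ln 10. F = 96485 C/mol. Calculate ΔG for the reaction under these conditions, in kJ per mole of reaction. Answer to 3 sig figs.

The standard cell potential is +1.50 − (−0.76) = +2.26 V, with n = 6 electrons in the balanced equation.
The reaction quotient is [Zn²⁺(aq)]^3 / [Au³⁺(aq)]^2 = 9.6×10^4; by Nernst, E = +2.26 − (0.0591/6)(4.982) = +2.2109 V.
ΔG = −nFE = −(6)(96485)(+2.2109) J/mol = −1280 kJ/mol.

−1280 kJ/mol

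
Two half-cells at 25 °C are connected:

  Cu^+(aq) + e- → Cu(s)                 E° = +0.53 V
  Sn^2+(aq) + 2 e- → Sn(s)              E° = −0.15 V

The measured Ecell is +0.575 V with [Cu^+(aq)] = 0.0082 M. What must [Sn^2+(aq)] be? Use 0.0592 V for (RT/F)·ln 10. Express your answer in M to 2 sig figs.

With Cu⁺/Cu at the cathode and Sn²⁺/Sn at the anode, E°cell = +0.53 − (−0.15) = +0.68 V (n = 2).
From the Nernst equation, log Q = n(E° − E)/0.0592 = 2·(+0.68 − (+0.575))/0.0592 = 3.547.
The balanced reaction is 2 Cu^+(aq) + Sn(s) → 2 Cu(s) + Sn^2+(aq), so Q = [Sn^2+(aq)] / [Cu^+(aq)]^2.
Substituting the known concentrations and solving, log [Sn^2+(aq)] = −0.625 and [Sn^2+(aq)] = 0.24 M.

0.24 M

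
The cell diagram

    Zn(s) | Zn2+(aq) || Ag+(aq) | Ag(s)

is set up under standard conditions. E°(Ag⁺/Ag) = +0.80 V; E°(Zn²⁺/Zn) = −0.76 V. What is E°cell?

+1.56 V

By convention the left-hand electrode in cell notation is the anode (oxidation) and the right-hand electrode is the cathode (reduction).
E°cell = E°(right) − E°(left) = +0.80 − (−0.76) = +1.56 V.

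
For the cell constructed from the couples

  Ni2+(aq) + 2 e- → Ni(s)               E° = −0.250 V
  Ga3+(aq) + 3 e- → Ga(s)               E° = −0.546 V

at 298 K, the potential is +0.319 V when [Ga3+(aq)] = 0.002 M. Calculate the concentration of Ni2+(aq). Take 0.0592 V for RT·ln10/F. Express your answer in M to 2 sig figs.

The Ni²⁺/Ni couple has the larger reduction potential, so it is the cathode: E°cell = −0.250 − (−0.546) = +0.296 V and n = 6.
Rearranging E = E° − (0.0592/n)·log Q gives log Q = 6(+0.296 − (+0.319))/0.0592 = −2.331.
The balanced reaction is 3 Ni2+(aq) + 2 Ga(s) → 3 Ni(s) + 2 Ga3+(aq), so Q = [Ga3+(aq)]^2 / [Ni2+(aq)]^3.
Substituting the known concentrations and solving, log [Ni2+(aq)] = −1.022 and [Ni2+(aq)] = 0.095 M.

0.095 M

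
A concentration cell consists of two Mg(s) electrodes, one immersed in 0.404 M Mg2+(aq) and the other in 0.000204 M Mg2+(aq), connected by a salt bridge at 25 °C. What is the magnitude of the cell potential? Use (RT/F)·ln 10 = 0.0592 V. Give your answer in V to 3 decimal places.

0.098 V

For a concentration cell E°cell = 0, since both electrodes use the same couple.
The compartment with the higher Mg2+(aq) concentration (0.404 M) acts as the cathode; ions are reduced there and produced at the dilute (0.000204 M) anode.
With n = 2, Ecell = −(0.0592/2)·log([dilute]/[conc]) = −(0.0592/2)·log(0.000204/0.404) = +0.098 V.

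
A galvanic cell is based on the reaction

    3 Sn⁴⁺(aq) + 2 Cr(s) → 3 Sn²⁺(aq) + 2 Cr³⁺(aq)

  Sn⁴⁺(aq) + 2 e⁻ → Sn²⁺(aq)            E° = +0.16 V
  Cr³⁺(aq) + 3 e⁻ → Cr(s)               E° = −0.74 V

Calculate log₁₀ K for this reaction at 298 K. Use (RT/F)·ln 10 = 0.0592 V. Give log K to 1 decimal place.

log K = 91.2

The Sn⁴⁺/Sn²⁺ couple is reduced (cathode); E°cell = +0.16 − (−0.74) = +0.90 V with n = 6.
At equilibrium E = 0, so log K = nE°cell / 0.0592 = (6)(+0.90) / 0.0592 = 91.2.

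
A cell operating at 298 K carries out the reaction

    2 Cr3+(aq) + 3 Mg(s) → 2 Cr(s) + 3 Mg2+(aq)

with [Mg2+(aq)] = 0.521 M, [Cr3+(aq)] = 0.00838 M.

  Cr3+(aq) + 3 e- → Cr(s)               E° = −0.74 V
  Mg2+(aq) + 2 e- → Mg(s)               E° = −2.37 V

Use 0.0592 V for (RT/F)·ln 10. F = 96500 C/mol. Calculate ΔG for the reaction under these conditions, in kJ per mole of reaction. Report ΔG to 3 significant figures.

The standard cell potential is −0.74 − (−2.37) = +1.63 V, with n = 6 electrons in the balanced equation.
Q = [Mg2+(aq)]^3 / [Cr3+(aq)]^2 = 2.01×10^3, so log Q = 3.304 and E = +1.63 − (0.0592/6)(3.304) = +1.5974 V.
ΔG = −nFE = −(6)(96500)(+1.5974) J/mol = −925 kJ/mol.

−925 kJ/mol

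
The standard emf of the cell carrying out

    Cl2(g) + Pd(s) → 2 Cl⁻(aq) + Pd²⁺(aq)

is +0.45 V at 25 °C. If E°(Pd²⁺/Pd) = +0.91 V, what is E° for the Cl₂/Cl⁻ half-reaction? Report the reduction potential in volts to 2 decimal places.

+1.36 V

In the reaction as written the Cl₂/Cl⁻ couple is reduced (cathode) and Pd²⁺/Pd is oxidized (anode), so E°cell = E°(Cl₂/Cl⁻) − E°(Pd²⁺/Pd).
E°(Cl₂/Cl⁻) = E°cell + E°(anode) = +0.45 + (+0.91) = +1.36 V.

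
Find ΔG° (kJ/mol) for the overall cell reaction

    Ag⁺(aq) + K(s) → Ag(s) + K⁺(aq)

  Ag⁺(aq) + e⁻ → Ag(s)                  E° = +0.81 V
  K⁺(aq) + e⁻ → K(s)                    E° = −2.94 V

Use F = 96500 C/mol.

−362 kJ/mol

In the reaction as written Ag⁺(aq) is reduced, so the Ag⁺/Ag couple is the cathode and K⁺/K is the anode.
E°cell = +0.81 − (−2.94) = +3.75 V; balancing electrons gives n = 1.
ΔG° = −nFE°cell = −(1)(96500)(+3.75) J/mol = −362 kJ/mol.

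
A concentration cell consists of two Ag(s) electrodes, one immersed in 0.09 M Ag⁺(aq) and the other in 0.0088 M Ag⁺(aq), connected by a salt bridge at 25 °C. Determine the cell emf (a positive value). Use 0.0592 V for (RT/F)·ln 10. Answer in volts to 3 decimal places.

0.060 V

For a concentration cell E°cell = 0, since both electrodes use the same couple.
The compartment with the higher Ag⁺(aq) concentration (0.09 M) acts as the cathode; ions are reduced there and produced at the dilute (0.0088 M) anode.
With n = 1, Ecell = −(0.0592/1)·log([dilute]/[conc]) = −(0.0592/1)·log(0.0088/0.09) = +0.060 V.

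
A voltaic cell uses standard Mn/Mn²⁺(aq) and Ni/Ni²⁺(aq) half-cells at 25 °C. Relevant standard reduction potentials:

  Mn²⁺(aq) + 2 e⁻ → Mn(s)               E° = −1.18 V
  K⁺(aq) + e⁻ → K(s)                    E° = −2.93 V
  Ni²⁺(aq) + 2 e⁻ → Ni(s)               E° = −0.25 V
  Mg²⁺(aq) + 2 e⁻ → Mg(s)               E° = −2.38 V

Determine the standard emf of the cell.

+0.93 V

Of the two couples in this cell, the one with the more positive reduction potential is reduced at the cathode: here that is Ni²⁺/Ni (−0.25 V); Mn²⁺/Mn (−1.18 V) is the anode.
E°cell = E°(cathode) − E°(anode) = −0.25 − (−1.18) = +0.93 V.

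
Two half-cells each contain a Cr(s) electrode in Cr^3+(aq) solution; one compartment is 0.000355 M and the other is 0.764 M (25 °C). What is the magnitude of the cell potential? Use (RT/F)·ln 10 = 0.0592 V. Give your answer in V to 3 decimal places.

0.066 V

For a concentration cell E°cell = 0, since both electrodes use the same couple.
The compartment with the higher Cr^3+(aq) concentration (0.764 M) acts as the cathode; ions are reduced there and produced at the dilute (0.000355 M) anode.
With n = 3, Ecell = −(0.0592/3)·log([dilute]/[conc]) = −(0.0592/3)·log(0.000355/0.764) = +0.066 V.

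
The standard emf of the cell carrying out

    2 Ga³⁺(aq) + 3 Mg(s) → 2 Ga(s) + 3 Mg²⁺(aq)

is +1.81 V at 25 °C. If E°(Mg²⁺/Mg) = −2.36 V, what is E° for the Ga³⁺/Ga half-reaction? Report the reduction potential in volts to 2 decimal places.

In the reaction as written the Ga³⁺/Ga couple is reduced (cathode) and Mg²⁺/Mg is oxidized (anode), so E°cell = E°(Ga³⁺/Ga) − E°(Mg²⁺/Mg).
E°(Ga³⁺/Ga) = E°cell + E°(anode) = +1.81 + (−2.36) = −0.55 V.

−0.55 V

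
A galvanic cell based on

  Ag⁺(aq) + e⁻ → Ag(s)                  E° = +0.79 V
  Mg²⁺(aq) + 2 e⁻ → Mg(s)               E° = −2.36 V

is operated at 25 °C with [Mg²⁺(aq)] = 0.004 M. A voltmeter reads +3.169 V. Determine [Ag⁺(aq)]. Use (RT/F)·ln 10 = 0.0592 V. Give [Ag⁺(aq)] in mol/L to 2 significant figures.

0.13 M

With Ag⁺/Ag at the cathode and Mg²⁺/Mg at the anode, E°cell = +0.79 − (−2.36) = +3.15 V (n = 2).
Rearranging E = E° − (0.0592/n)·log Q gives log Q = 2(+3.15 − (+3.169))/0.0592 = −0.642.
The balanced reaction is 2 Ag⁺(aq) + Mg(s) → 2 Ag(s) + Mg²⁺(aq), so Q = [Mg²⁺(aq)] / [Ag⁺(aq)]^2.
Isolating [Ag⁺(aq)] in Q = 10^{−0.642} yields log [Ag⁺(aq)] = −0.878, i.e. 0.13 M.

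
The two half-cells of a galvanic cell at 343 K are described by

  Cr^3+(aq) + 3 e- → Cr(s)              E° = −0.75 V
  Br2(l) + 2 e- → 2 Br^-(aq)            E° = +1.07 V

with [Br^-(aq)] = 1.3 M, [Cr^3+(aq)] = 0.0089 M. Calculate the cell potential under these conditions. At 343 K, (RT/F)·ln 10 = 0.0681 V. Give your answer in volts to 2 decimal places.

Since E°(Br₂/Br⁻) > E°(Cr³⁺/Cr), Br₂/Br⁻ serves as the cathode.
E°cell = +1.07 − (−0.75) = +1.82 V, with n = 6 electrons transferred.
Balancing gives 3 Br2(l) + 2 Cr(s) → 6 Br^-(aq) + 2 Cr^3+(aq); hence Q = [Br^-(aq)]^6·[Cr^3+(aq)]^2 = 0.000382 (log Q = −3.418).
E = E° − (0.0681/n)·log Q = +1.82 − (0.0681/6)(−3.418) = +1.86 V.

+1.86 V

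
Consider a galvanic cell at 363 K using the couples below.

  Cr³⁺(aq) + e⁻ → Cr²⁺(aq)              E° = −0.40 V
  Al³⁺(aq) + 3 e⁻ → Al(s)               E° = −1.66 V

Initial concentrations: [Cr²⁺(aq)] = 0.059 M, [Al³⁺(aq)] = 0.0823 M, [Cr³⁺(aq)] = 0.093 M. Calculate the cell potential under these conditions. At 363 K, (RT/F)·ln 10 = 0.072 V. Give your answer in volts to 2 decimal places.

+1.30 V

The Cr³⁺/Cr²⁺ couple has the more positive E°, so it is the cathode; Al³⁺/Al is the anode.
The standard potential is −0.40 − (−1.66) = +1.26 V and the balanced reaction transfers n = 3 electrons.
The balanced reaction is 3 Cr³⁺(aq) + Al(s) → 3 Cr²⁺(aq) + Al³⁺(aq), so Q = ([Cr²⁺(aq)]^3·[Al³⁺(aq)]) / [Cr³⁺(aq)]^3 = 0.021 and log Q = −1.677.
By the Nernst equation, E = +1.26 − (0.072/3)·(−1.677) = +1.30 V.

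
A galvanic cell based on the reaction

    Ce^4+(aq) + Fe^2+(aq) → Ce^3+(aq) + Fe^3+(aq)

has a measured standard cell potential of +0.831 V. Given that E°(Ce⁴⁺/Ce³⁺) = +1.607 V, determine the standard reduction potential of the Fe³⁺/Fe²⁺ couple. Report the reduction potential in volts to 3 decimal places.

+0.776 V

In the reaction as written the Ce⁴⁺/Ce³⁺ couple is reduced (cathode) and Fe³⁺/Fe²⁺ is oxidized (anode), so E°cell = E°(Ce⁴⁺/Ce³⁺) − E°(Fe³⁺/Fe²⁺).
E°(Fe³⁺/Fe²⁺) = E°(cathode) − E°cell = +1.607 − (+0.831) = +0.776 V.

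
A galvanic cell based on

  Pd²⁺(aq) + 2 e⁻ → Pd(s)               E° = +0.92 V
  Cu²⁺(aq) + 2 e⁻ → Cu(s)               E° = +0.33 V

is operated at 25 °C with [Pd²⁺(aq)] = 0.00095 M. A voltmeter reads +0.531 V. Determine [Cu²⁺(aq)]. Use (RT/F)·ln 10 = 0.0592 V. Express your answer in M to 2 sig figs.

0.094 M

The Pd²⁺/Pd couple has the larger reduction potential, so it is the cathode: E°cell = +0.92 − (+0.33) = +0.59 V and n = 2.
Since E = E° − (0.0592/n)·log Q, log Q = n(E° − E)/0.0592 = 1.993.
Balancing electrons gives Pd²⁺(aq) + Cu(s) → Pd(s) + Cu²⁺(aq); thus Q = [Cu²⁺(aq)] / [Pd²⁺(aq)].
Isolating [Cu²⁺(aq)] in Q = 10^{1.993} yields log [Cu²⁺(aq)] = −1.029, i.e. 0.094 M.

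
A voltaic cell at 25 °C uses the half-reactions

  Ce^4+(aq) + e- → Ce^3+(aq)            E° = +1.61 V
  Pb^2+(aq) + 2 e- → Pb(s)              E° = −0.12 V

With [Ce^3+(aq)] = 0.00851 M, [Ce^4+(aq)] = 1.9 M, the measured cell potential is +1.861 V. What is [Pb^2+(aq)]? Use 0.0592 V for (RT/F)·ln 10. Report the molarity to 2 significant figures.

1.9 M

The Ce⁴⁺/Ce³⁺ couple has the larger reduction potential, so it is the cathode: E°cell = +1.61 − (−0.12) = +1.73 V and n = 2.
Rearranging E = E° − (0.0592/n)·log Q gives log Q = 2(+1.73 − (+1.861))/0.0592 = −4.426.
Balancing electrons gives 2 Ce^4+(aq) + Pb(s) → 2 Ce^3+(aq) + Pb^2+(aq); thus Q = ([Ce^3+(aq)]^2·[Pb^2+(aq)]) / [Ce^4+(aq)]^2.
Solving for the unknown gives log [Pb^2+(aq)] = 0.272, so [Pb^2+(aq)] ≈ 1.9 M.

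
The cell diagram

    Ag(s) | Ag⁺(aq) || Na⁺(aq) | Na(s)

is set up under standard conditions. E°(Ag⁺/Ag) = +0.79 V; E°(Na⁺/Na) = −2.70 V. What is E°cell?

By convention the left-hand electrode in cell notation is the anode (oxidation) and the right-hand electrode is the cathode (reduction).
E°cell = E°(right) − E°(left) = −2.70 − (+0.79) = −3.49 V.
The negative sign shows that, as written, the cell would require an external voltage to drive the reaction.

−3.49 V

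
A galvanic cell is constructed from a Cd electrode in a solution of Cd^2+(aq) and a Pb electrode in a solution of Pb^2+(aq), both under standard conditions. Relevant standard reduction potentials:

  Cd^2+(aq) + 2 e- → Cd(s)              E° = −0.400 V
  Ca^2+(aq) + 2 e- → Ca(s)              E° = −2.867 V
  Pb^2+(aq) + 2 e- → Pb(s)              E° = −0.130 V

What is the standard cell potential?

+0.270 V

Of the two couples in this cell, the one with the more positive reduction potential is reduced at the cathode: here that is Pb²⁺/Pb (−0.130 V); Cd²⁺/Cd (−0.400 V) is the anode.
E°cell = E°(cathode) − E°(anode) = −0.130 − (−0.400) = +0.270 V.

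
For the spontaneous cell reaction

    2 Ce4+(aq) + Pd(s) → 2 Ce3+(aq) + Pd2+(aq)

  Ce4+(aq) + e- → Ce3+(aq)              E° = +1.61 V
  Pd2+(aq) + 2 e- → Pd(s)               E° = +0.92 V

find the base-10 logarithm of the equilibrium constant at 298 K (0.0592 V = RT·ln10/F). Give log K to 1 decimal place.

The Ce⁴⁺/Ce³⁺ couple is reduced (cathode); E°cell = +1.61 − (+0.92) = +0.69 V with n = 2.
At equilibrium E = 0, so log K = nE°cell / 0.0592 = (2)(+0.69) / 0.0592 = 23.3.

log K = 23.3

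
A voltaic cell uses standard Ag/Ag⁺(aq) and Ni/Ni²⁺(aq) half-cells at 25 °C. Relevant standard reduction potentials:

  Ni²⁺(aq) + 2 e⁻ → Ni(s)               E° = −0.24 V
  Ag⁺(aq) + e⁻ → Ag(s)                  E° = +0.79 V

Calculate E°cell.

The Ag⁺/Ag couple has the higher E°, so Ag ion is reduced (cathode) and Ni is oxidized (anode).
E°cell = E°(cathode) − E°(anode) = +0.79 − (−0.24) = +1.03 V.

+1.03 V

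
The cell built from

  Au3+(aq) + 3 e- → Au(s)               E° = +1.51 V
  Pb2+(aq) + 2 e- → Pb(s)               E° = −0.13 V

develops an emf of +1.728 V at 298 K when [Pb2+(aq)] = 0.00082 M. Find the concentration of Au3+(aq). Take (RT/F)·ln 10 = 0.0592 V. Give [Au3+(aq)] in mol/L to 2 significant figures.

With Au³⁺/Au at the cathode and Pb²⁺/Pb at the anode, E°cell = +1.51 − (−0.13) = +1.64 V (n = 6).
From the Nernst equation, log Q = n(E° − E)/0.0592 = 6·(+1.64 − (+1.728))/0.0592 = −8.919.
For 2 Au3+(aq) + 3 Pb(s) → 2 Au(s) + 3 Pb2+(aq), the reaction quotient is Q = [Pb2+(aq)]^3 / [Au3+(aq)]^2.
Substituting the known concentrations and solving, log [Au3+(aq)] = −0.170 and [Au3+(aq)] = 0.68 M.

0.68 M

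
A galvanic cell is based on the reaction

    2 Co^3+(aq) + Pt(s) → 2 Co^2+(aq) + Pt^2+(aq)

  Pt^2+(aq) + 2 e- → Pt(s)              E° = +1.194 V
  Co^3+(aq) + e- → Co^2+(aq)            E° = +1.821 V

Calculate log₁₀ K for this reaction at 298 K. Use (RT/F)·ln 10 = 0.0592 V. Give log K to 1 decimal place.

The Co³⁺/Co²⁺ couple is reduced (cathode); E°cell = +1.821 − (+1.194) = +0.627 V with n = 2.
At equilibrium E = 0, so log K = nE°cell / 0.0592 = (2)(+0.627) / 0.0592 = 21.2.

log K = 21.2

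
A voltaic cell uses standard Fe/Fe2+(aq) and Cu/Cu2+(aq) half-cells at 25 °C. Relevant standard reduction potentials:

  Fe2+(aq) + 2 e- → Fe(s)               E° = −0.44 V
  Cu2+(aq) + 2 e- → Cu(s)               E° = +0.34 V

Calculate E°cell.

+0.78 V

The Cu²⁺/Cu couple has the higher E°, so Cu ion is reduced (cathode) and Fe is oxidized (anode).
E°cell = E°(cathode) − E°(anode) = +0.34 − (−0.44) = +0.78 V.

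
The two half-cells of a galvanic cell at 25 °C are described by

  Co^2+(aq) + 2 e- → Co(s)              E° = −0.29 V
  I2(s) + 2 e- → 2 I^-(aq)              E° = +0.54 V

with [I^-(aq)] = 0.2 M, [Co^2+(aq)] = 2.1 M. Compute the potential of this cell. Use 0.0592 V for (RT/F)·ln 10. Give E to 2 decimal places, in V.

Since E°(I₂/I⁻) > E°(Co²⁺/Co), I₂/I⁻ serves as the cathode.
E°cell = E°cat − E°an = +0.54 − (−0.29) = +0.83 V; n = 2.
For the overall reaction I2(s) + Co(s) → 2 I^-(aq) + Co^2+(aq), Q = [I^-(aq)]^2·[Co^2+(aq)] = 0.084, giving log Q = −1.076.
E = E° − (0.0592/n)·log Q = +0.83 − (0.0592/2)(−1.076) = +0.86 V.

+0.86 V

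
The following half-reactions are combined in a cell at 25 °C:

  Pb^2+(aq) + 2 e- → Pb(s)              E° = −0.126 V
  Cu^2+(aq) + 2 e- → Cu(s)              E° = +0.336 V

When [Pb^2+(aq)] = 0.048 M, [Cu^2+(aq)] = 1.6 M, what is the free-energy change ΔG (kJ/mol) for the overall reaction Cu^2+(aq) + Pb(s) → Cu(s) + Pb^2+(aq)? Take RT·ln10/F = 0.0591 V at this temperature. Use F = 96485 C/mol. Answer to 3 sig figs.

−97.8 kJ/mol

E°cell = +0.336 − (−0.126) = +0.462 V; the balanced reaction transfers n = 2 electrons.
The reaction quotient is [Pb^2+(aq)] / [Cu^2+(aq)] = 0.03; by Nernst, E = +0.462 − (0.0591/2)(−1.523) = +0.5070 V.
Then ΔG = −nFE = −2 × 96485 × +0.5070 J/mol = −97.8 kJ/mol.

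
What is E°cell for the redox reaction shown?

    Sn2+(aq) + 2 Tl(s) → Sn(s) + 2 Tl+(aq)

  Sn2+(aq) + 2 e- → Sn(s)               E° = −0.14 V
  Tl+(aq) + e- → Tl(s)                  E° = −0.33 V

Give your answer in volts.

In the reaction as written, Sn2+(aq) is reduced (cathode) and Tl+(aq) is produced by oxidation at the anode.
E°cell = E°(cathode) − E°(anode) = −0.14 − (−0.33) = +0.19 V.

+0.19 V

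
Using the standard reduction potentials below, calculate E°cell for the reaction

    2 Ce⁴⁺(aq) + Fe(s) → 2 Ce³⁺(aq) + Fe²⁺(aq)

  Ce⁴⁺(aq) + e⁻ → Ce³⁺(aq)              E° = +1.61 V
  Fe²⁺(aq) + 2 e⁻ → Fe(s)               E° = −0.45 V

Ce⁴⁺(aq) gains electrons, so the Ce⁴⁺/Ce³⁺ couple is the cathode; the Fe²⁺/Fe couple is the anode.
E°cell = E°(cathode) − E°(anode) = +1.61 − (−0.45) = +2.06 V.
The positive value indicates the reaction is spontaneous as written.

+2.06 V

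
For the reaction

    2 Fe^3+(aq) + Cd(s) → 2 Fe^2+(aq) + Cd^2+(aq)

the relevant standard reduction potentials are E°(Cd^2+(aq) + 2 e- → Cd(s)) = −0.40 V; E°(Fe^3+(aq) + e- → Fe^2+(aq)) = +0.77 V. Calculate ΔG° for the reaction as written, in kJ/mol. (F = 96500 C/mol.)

−226 kJ/mol

In the reaction as written Fe^3+(aq) is reduced, so the Fe³⁺/Fe²⁺ couple is the cathode and Cd²⁺/Cd is the anode.
E°cell = +0.77 − (−0.40) = +1.17 V; balancing electrons gives n = 2.
ΔG° = −nFE°cell = −(2)(96500)(+1.17) J/mol = −226 kJ/mol.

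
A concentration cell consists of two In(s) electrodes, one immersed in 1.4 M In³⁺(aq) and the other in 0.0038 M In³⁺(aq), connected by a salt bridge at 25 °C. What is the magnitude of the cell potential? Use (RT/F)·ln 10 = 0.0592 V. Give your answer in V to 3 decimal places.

For a concentration cell E°cell = 0, since both electrodes use the same couple.
The compartment with the higher In³⁺(aq) concentration (1.4 M) acts as the cathode; ions are reduced there and produced at the dilute (0.0038 M) anode.
With n = 3, Ecell = −(0.0592/3)·log([dilute]/[conc]) = −(0.0592/3)·log(0.0038/1.4) = +0.051 V.

0.051 V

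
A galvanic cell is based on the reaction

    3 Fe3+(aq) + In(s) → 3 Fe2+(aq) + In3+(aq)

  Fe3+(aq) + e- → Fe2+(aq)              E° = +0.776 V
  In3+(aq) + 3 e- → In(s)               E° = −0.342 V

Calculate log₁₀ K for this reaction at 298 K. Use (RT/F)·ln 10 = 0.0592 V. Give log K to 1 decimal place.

log K = 56.7

The Fe³⁺/Fe²⁺ couple is reduced (cathode); E°cell = +0.776 − (−0.342) = +1.118 V with n = 3.
At equilibrium E = 0, so log K = nE°cell / 0.0592 = (3)(+1.118) / 0.0592 = 56.7.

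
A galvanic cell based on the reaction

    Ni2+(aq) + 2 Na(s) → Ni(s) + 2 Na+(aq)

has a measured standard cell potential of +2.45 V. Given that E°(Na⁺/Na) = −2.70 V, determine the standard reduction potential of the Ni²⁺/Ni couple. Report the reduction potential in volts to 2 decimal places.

−0.25 V

In the reaction as written the Ni²⁺/Ni couple is reduced (cathode) and Na⁺/Na is oxidized (anode), so E°cell = E°(Ni²⁺/Ni) − E°(Na⁺/Na).
E°(Ni²⁺/Ni) = E°cell + E°(anode) = +2.45 + (−2.70) = −0.25 V.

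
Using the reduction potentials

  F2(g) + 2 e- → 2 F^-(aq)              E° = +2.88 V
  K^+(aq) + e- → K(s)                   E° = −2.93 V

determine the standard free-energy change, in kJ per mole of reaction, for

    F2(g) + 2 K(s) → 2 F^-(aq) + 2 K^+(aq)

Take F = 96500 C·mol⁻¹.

−1121 kJ/mol

In the reaction as written F2(g) is reduced, so the F₂/F⁻ couple is the cathode and K⁺/K is the anode.
E°cell = +2.88 − (−2.93) = +5.81 V; balancing electrons gives n = 2.
ΔG° = −nFE°cell = −(2)(96500)(+5.81) J/mol = −1121 kJ/mol.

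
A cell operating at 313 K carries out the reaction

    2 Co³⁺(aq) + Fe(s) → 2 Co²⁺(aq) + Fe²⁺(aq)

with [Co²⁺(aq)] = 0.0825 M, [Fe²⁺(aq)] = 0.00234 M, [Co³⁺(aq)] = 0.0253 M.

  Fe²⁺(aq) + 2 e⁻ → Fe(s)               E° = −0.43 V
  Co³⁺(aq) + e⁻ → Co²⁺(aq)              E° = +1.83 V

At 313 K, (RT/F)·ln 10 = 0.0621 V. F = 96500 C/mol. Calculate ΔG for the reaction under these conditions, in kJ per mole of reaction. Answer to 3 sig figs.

−446 kJ/mol

With Co³⁺/Co²⁺ reduced at the cathode, E°cell = +1.83 − (−0.43) = +2.26 V and n = 2.
Here Q = ([Co²⁺(aq)]^2·[Fe²⁺(aq)]) / [Co³⁺(aq)]^2 = 0.0249 (log Q = −1.604), giving E = +2.26 − (0.0621/2)·(−1.604) = +2.3098 V.
ΔG = −nFE = −(2)(96500)(+2.3098) J/mol = −446 kJ/mol.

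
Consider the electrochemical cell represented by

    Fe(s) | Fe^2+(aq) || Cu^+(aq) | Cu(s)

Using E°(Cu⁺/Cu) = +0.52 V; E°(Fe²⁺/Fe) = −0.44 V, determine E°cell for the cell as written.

By convention the left-hand electrode in cell notation is the anode (oxidation) and the right-hand electrode is the cathode (reduction).
E°cell = E°(right) − E°(left) = +0.52 − (−0.44) = +0.96 V.

+0.96 V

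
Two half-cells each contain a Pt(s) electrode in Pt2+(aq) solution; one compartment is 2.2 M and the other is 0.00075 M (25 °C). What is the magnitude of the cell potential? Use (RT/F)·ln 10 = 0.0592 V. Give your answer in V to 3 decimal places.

For a concentration cell E°cell = 0, since both electrodes use the same couple.
The compartment with the higher Pt2+(aq) concentration (2.2 M) acts as the cathode; ions are reduced there and produced at the dilute (0.00075 M) anode.
With n = 2, Ecell = −(0.0592/2)·log([dilute]/[conc]) = −(0.0592/2)·log(0.00075/2.2) = +0.103 V.

0.103 V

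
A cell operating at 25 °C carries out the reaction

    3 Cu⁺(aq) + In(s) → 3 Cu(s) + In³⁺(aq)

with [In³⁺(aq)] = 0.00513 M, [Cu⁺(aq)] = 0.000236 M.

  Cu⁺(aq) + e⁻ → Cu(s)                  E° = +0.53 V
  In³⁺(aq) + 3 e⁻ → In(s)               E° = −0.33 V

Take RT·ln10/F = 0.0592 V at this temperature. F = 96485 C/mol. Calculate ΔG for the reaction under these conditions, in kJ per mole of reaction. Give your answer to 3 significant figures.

−200 kJ/mol

E°cell = +0.53 − (−0.33) = +0.86 V; the balanced reaction transfers n = 3 electrons.
Q = [In³⁺(aq)] / [Cu⁺(aq)]^3 = 3.9×10^8, so log Q = 8.591 and E = +0.86 − (0.0592/3)(8.591) = +0.6905 V.
Then ΔG = −nFE = −3 × 96485 × +0.6905 J/mol = −200 kJ/mol.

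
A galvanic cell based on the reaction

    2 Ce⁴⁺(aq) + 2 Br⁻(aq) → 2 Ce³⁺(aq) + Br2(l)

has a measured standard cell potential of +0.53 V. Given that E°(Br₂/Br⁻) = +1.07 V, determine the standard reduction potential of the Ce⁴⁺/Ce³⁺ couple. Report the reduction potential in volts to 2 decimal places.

+1.60 V

In the reaction as written the Ce⁴⁺/Ce³⁺ couple is reduced (cathode) and Br₂/Br⁻ is oxidized (anode), so E°cell = E°(Ce⁴⁺/Ce³⁺) − E°(Br₂/Br⁻).
E°(Ce⁴⁺/Ce³⁺) = E°cell + E°(anode) = +0.53 + (+1.07) = +1.60 V.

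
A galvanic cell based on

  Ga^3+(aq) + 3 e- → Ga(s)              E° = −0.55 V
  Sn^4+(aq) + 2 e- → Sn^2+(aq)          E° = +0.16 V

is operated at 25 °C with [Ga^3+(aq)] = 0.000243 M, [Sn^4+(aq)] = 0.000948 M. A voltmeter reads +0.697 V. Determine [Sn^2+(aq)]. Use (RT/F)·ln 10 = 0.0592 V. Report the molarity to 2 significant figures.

With Sn⁴⁺/Sn²⁺ at the cathode and Ga³⁺/Ga at the anode, E°cell = +0.16 − (−0.55) = +0.71 V (n = 6).
From the Nernst equation, log Q = n(E° − E)/0.0592 = 6·(+0.71 − (+0.697))/0.0592 = 1.318.
Balancing electrons gives 3 Sn^4+(aq) + 2 Ga(s) → 3 Sn^2+(aq) + 2 Ga^3+(aq); thus Q = ([Sn^2+(aq)]^3·[Ga^3+(aq)]^2) / [Sn^4+(aq)]^3.
Isolating [Sn^2+(aq)] in Q = 10^{1.318} yields log [Sn^2+(aq)] = −0.174, i.e. 0.67 M.

0.67 M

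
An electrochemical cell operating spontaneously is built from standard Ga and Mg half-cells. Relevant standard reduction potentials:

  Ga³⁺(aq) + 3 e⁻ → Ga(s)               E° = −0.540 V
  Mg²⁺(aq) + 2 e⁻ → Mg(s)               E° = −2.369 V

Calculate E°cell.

Of the two couples in this cell, the one with the more positive reduction potential is reduced at the cathode: here that is Ga³⁺/Ga (−0.540 V); Mg²⁺/Mg (−2.369 V) is the anode.
E°cell = E°(cathode) − E°(anode) = −0.540 − (−2.369) = +1.829 V.

+1.829 V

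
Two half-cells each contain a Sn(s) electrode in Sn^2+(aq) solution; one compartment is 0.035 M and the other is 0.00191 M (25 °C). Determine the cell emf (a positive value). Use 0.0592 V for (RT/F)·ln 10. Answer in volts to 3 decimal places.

0.037 V

For a concentration cell E°cell = 0, since both electrodes use the same couple.
The compartment with the higher Sn^2+(aq) concentration (0.035 M) acts as the cathode; ions are reduced there and produced at the dilute (0.00191 M) anode.
With n = 2, Ecell = −(0.0592/2)·log([dilute]/[conc]) = −(0.0592/2)·log(0.00191/0.035) = +0.037 V.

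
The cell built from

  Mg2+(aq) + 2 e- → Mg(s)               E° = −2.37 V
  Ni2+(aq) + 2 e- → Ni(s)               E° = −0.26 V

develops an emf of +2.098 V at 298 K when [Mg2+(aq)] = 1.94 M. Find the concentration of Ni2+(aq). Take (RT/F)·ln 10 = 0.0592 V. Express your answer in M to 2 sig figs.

0.76 M

With Ni²⁺/Ni at the cathode and Mg²⁺/Mg at the anode, E°cell = −0.26 − (−2.37) = +2.11 V (n = 2).
Rearranging E = E° − (0.0592/n)·log Q gives log Q = 2(+2.11 − (+2.098))/0.0592 = 0.405.
For Ni2+(aq) + Mg(s) → Ni(s) + Mg2+(aq), the reaction quotient is Q = [Mg2+(aq)] / [Ni2+(aq)].
Substituting the known concentrations and solving, log [Ni2+(aq)] = −0.117 and [Ni2+(aq)] = 0.76 M.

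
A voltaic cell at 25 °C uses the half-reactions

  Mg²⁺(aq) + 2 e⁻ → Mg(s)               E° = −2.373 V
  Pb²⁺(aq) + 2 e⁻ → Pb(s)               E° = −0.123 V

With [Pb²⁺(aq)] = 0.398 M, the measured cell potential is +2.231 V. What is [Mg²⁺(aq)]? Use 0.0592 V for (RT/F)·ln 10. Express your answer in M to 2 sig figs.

1.7 M

Pb²⁺/Pb is the cathode (higher E°); E°cell = −0.123 − (−2.373) = +2.250 V with n = 2.
Rearranging E = E° − (0.0592/n)·log Q gives log Q = 2(+2.250 − (+2.231))/0.0592 = 0.642.
The balanced reaction is Pb²⁺(aq) + Mg(s) → Pb(s) + Mg²⁺(aq), so Q = [Mg²⁺(aq)] / [Pb²⁺(aq)].
Solving for the unknown gives log [Mg²⁺(aq)] = 0.242, so [Mg²⁺(aq)] ≈ 1.7 M.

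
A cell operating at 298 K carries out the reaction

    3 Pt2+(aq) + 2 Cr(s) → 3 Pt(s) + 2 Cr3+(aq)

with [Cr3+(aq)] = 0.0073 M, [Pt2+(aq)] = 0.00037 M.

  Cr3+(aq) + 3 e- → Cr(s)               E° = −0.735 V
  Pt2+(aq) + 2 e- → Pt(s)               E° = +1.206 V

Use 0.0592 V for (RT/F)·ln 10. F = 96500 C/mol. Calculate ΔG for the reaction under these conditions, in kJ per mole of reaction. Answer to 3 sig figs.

−1090 kJ/mol

The standard cell potential is +1.206 − (−0.735) = +1.941 V, with n = 6 electrons in the balanced equation.
Q = [Cr3+(aq)]^2 / [Pt2+(aq)]^3 = 1.05×10^6, so log Q = 6.022 and E = +1.941 − (0.0592/6)(6.022) = +1.8816 V.
ΔG = −nFE = −(6)(96500)(+1.8816) J/mol = −1090 kJ/mol.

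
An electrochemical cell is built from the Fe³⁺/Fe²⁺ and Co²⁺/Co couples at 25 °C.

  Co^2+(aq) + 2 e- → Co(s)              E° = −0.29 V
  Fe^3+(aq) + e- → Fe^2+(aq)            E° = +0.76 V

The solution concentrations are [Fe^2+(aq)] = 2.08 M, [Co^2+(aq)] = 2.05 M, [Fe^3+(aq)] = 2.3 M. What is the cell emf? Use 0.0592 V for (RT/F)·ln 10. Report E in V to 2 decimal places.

The Fe³⁺/Fe²⁺ couple has the more positive E°, so it is the cathode; Co²⁺/Co is the anode.
E°cell = E°cat − E°an = +0.76 − (−0.29) = +1.05 V; n = 2.
Balancing gives 2 Fe^3+(aq) + Co(s) → 2 Fe^2+(aq) + Co^2+(aq); hence Q = ([Fe^2+(aq)]^2·[Co^2+(aq)]) / [Fe^3+(aq)]^2 = 1.68 (log Q = 0.224).
Applying E = E° − (RT ln10/nF)·log Q gives +1.05 − (0.0592/2)(0.224) = +1.04 V.

+1.04 V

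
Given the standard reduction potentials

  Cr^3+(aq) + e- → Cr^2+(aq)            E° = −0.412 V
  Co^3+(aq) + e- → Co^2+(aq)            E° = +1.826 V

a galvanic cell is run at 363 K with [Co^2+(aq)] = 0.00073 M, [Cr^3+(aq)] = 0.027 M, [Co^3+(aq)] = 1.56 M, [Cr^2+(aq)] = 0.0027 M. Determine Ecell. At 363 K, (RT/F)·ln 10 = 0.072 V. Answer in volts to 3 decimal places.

+2.406 V

Co³⁺/Co²⁺ is reduced (cathode, E° = +1.826 V) and Cr³⁺/Cr²⁺ is oxidized (anode).
The standard potential is +1.826 − (−0.412) = +2.238 V and the balanced reaction transfers n = 1 electron.
For the overall reaction Co^3+(aq) + Cr^2+(aq) → Co^2+(aq) + Cr^3+(aq), Q = ([Co^2+(aq)]·[Cr^3+(aq)]) / ([Co^3+(aq)]·[Cr^2+(aq)]) = 0.00468, giving log Q = −2.330.
Applying E = E° − (RT ln10/nF)·log Q gives +2.238 − (0.072/1)(−2.330) = +2.406 V.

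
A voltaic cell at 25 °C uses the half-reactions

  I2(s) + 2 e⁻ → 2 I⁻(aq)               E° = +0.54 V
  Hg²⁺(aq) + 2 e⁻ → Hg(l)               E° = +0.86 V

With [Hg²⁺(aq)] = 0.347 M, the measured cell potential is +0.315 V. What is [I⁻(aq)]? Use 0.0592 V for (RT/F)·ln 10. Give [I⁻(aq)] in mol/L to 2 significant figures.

1.4 M

Hg²⁺/Hg is the cathode (higher E°); E°cell = +0.86 − (+0.54) = +0.32 V with n = 2.
Since E = E° − (0.0592/n)·log Q, log Q = n(E° − E)/0.0592 = 0.169.
The balanced reaction is Hg²⁺(aq) + 2 I⁻(aq) → Hg(l) + I2(s), so Q = 1 / ([Hg²⁺(aq)]·[I⁻(aq)]^2).
Substituting the known concentrations and solving, log [I⁻(aq)] = 0.145 and [I⁻(aq)] = 1.4 M.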